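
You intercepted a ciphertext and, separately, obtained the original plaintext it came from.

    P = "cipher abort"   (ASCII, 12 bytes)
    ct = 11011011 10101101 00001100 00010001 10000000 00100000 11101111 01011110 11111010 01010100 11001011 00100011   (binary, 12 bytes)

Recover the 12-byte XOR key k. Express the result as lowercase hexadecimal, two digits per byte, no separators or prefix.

b8c47c79e552cf3f983bb957

Since ct = P ⊕ k, XORing both sides with P gives k = P ⊕ ct.
63 XOR db = b8
69 XOR ad = c4
70 XOR 0c = 7c
68 XOR 11 = 79
65 XOR 80 = e5
72 XOR 20 = 52
20 XOR ef = cf
61 XOR 5e = 3f
62 XOR fa = 98
6f XOR 54 = 3b
72 XOR cb = b9
74 XOR 23 = 57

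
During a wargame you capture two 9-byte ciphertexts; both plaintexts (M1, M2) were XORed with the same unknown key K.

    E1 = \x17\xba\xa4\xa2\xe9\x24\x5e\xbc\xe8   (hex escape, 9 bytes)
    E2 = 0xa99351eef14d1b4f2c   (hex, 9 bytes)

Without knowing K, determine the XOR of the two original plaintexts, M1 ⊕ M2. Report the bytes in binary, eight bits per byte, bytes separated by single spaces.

E1 ⊕ E2 = (M1 ⊕ K) ⊕ (M2 ⊕ K) = M1 ⊕ M2 — the shared key cancels under XOR.
00010111 XOR 10101001 = 10111110
10111010 XOR 10010011 = 00101001
10100100 XOR 01010001 = 11110101
10100010 XOR 11101110 = 01001100
11101001 XOR 11110001 = 00011000
00100100 XOR 01001101 = 01101001
01011110 XOR 00011011 = 01000101
10111100 XOR 01001111 = 11110011
11101000 XOR 00101100 = 11000100

10111110 00101001 11110101 01001100 00011000 01101001 01000101 11110011 11000100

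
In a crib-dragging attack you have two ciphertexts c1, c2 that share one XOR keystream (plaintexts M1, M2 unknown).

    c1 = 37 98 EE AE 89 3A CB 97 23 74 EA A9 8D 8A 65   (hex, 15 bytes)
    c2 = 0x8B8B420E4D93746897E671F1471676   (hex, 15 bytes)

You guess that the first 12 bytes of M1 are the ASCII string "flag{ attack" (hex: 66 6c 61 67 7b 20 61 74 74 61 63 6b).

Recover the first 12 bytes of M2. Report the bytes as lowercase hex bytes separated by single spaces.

da 7f cd c7 bf 89 de 8b c0 f3 f8 33

First, c1 ⊕ c2 = (M1 ⊕ K) ⊕ (M2 ⊕ K) = M1 ⊕ M2, so the key drops out. Then M2 = (M1 ⊕ M2) ⊕ M1 over the first 12 bytes.
byte 0: (37 ^ 8b) ^ 66 = bc ^ 66 = da
byte 1: (98 ^ 8b) ^ 6c = 13 ^ 6c = 7f
byte 2: (ee ^ 42) ^ 61 = ac ^ 61 = cd
byte 3: (ae ^ 0e) ^ 67 = a0 ^ 67 = c7
byte 4: (89 ^ 4d) ^ 7b = c4 ^ 7b = bf
byte 5: (3a ^ 93) ^ 20 = a9 ^ 20 = 89
byte 6: (cb ^ 74) ^ 61 = bf ^ 61 = de
byte 7: (97 ^ 68) ^ 74 = ff ^ 74 = 8b
byte 8: (23 ^ 97) ^ 74 = b4 ^ 74 = c0
byte 9: (74 ^ e6) ^ 61 = 92 ^ 61 = f3
byte 10: (ea ^ 71) ^ 63 = 9b ^ 63 = f8
byte 11: (a9 ^ f1) ^ 6b = 58 ^ 6b = 33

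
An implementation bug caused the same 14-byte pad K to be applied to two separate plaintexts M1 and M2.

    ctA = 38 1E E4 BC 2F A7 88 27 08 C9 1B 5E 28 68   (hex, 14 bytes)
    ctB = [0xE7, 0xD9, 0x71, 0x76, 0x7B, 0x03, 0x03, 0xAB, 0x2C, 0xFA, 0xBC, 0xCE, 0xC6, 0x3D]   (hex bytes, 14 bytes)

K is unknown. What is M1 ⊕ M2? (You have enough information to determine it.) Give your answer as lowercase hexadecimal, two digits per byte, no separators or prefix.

ctA ⊕ ctB = (M1 ⊕ K) ⊕ (M2 ⊕ K) = M1 ⊕ M2 — the shared key cancels under XOR.
byte 0: 38 xor e7 = df
byte 1: 1e xor d9 = c7
byte 2: e4 xor 71 = 95
byte 3: bc xor 76 = ca
byte 4: 2f xor 7b = 54
byte 5: a7 xor 03 = a4
byte 6: 88 xor 03 = 8b
byte 7: 27 xor ab = 8c
byte 8: 08 xor 2c = 24
byte 9: c9 xor fa = 33
byte 10: 1b xor bc = a7
byte 11: 5e xor ce = 90
byte 12: 28 xor c6 = ee
byte 13: 68 xor 3d = 55

dfc795ca54a48b8c2433a790ee55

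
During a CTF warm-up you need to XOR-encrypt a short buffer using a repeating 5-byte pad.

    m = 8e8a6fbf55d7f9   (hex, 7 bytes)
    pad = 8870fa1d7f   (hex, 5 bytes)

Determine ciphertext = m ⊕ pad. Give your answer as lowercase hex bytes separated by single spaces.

06 fa 95 a2 2a 5f 89

The 5-byte key repeats, so the effective keystream is 88 70 fa 1d 7f 88 70.
byte 0: 10001110 XOR 10001000 = 00000110
byte 1: 10001010 XOR 01110000 = 11111010
byte 2: 01101111 XOR 11111010 = 10010101
byte 3: 10111111 XOR 00011101 = 10100010
byte 4: 01010101 XOR 01111111 = 00101010
byte 5: 11010111 XOR 10001000 = 01011111
byte 6: 11111001 XOR 01110000 = 10001001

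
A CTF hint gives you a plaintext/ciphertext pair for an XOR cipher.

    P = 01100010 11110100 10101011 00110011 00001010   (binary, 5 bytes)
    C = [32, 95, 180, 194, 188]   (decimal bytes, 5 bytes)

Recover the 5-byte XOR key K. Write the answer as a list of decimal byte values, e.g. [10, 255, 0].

Since C = P ⊕ K, XORing both sides with P gives K = P ⊕ C.
01100010 ⊕ 00100000 = 01000010
11110100 ⊕ 01011111 = 10101011
10101011 ⊕ 10110100 = 00011111
00110011 ⊕ 11000010 = 11110001
00001010 ⊕ 10111100 = 10110110

[66, 171, 31, 241, 182]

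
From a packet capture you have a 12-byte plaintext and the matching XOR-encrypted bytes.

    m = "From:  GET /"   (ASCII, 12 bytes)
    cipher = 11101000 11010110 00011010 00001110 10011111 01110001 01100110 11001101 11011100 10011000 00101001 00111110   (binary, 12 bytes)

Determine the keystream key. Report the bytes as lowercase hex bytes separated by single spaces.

ae a4 75 63 a5 51 46 8a 99 cc 09 11

Since cipher = m ⊕ key, XORing both sides with m gives key = m ⊕ cipher.
byte 0: 46 ^ e8 = ae
byte 1: 72 ^ d6 = a4
byte 2: 6f ^ 1a = 75
byte 3: 6d ^ 0e = 63
byte 4: 3a ^ 9f = a5
byte 5: 20 ^ 71 = 51
byte 6: 20 ^ 66 = 46
byte 7: 47 ^ cd = 8a
byte 8: 45 ^ dc = 99
byte 9: 54 ^ 98 = cc
byte 10: 20 ^ 29 = 09
byte 11: 2f ^ 3e = 11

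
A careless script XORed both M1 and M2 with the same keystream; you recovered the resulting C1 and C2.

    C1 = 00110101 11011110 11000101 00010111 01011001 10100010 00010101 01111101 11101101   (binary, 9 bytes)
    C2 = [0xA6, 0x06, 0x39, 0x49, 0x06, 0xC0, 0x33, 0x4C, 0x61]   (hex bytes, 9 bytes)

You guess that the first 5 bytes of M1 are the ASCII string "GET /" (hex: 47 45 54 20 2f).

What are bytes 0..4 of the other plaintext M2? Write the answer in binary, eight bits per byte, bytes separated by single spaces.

First, C1 ⊕ C2 = (M1 ⊕ K) ⊕ (M2 ⊕ K) = M1 ⊕ M2, so the key drops out. Then M2 = (M1 ⊕ M2) ⊕ M1 over the first 5 bytes.
byte 0: (35 ⊕ a6) ⊕ 47 = 93 ⊕ 47 = d4
byte 1: (de ⊕ 06) ⊕ 45 = d8 ⊕ 45 = 9d
byte 2: (c5 ⊕ 39) ⊕ 54 = fc ⊕ 54 = a8
byte 3: (17 ⊕ 49) ⊕ 20 = 5e ⊕ 20 = 7e
byte 4: (59 ⊕ 06) ⊕ 2f = 5f ⊕ 2f = 70

11010100 10011101 10101000 01111110 01110000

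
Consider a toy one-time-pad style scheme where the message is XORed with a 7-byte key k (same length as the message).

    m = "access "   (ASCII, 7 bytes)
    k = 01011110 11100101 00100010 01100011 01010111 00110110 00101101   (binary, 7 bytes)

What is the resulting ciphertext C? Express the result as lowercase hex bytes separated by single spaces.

3f 86 41 06 24 45 0d

01100001 ^ 01011110 = 00111111
01100011 ^ 11100101 = 10000110
01100011 ^ 00100010 = 01000001
01100101 ^ 01100011 = 00000110
01110011 ^ 01010111 = 00100100
01110011 ^ 00110110 = 01000101
00100000 ^ 00101101 = 00001101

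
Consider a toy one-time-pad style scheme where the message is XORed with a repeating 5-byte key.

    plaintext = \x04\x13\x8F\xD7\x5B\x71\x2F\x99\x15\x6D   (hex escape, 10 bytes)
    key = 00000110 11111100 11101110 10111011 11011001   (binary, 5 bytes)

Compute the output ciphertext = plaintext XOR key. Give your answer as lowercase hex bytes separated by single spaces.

The 5-byte key repeats, so the effective keystream is 06 fc ee bb d9 06 fc ee bb d9.
byte 0: 04 ^ 06 = 02
byte 1: 13 ^ fc = ef
byte 2: 8f ^ ee = 61
byte 3: d7 ^ bb = 6c
byte 4: 5b ^ d9 = 82
byte 5: 71 ^ 06 = 77
byte 6: 2f ^ fc = d3
byte 7: 99 ^ ee = 77
byte 8: 15 ^ bb = ae
byte 9: 6d ^ d9 = b4

02 ef 61 6c 82 77 d3 77 ae b4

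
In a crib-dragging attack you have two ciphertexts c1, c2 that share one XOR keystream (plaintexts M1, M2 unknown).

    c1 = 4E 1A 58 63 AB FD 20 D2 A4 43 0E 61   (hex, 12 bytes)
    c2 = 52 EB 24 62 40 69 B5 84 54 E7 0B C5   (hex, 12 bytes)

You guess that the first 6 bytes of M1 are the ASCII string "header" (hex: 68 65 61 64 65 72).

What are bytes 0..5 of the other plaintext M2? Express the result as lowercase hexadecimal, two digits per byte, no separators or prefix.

74941d658ee6

First, c1 ⊕ c2 = (M1 ⊕ K) ⊕ (M2 ⊕ K) = M1 ⊕ M2, so the key drops out. Then M2 = (M1 ⊕ M2) ⊕ M1 over the first 6 bytes.
byte 0: (4e XOR 52) XOR 68 = 1c XOR 68 = 74
byte 1: (1a XOR eb) XOR 65 = f1 XOR 65 = 94
byte 2: (58 XOR 24) XOR 61 = 7c XOR 61 = 1d
byte 3: (63 XOR 62) XOR 64 = 01 XOR 64 = 65
byte 4: (ab XOR 40) XOR 65 = eb XOR 65 = 8e
byte 5: (fd XOR 69) XOR 72 = 94 XOR 72 = e6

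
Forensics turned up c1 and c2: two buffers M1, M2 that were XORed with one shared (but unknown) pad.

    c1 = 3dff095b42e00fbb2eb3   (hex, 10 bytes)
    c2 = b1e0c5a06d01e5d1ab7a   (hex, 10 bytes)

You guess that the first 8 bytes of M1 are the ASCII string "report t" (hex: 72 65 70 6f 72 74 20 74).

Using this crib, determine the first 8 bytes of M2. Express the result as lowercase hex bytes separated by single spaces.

First, c1 ⊕ c2 = (M1 ⊕ K) ⊕ (M2 ⊕ K) = M1 ⊕ M2, so the key drops out. Then M2 = (M1 ⊕ M2) ⊕ M1 over the first 8 bytes.
byte 0: (3d XOR b1) XOR 72 = 8c XOR 72 = fe
byte 1: (ff XOR e0) XOR 65 = 1f XOR 65 = 7a
byte 2: (09 XOR c5) XOR 70 = cc XOR 70 = bc
byte 3: (5b XOR a0) XOR 6f = fb XOR 6f = 94
byte 4: (42 XOR 6d) XOR 72 = 2f XOR 72 = 5d
byte 5: (e0 XOR 01) XOR 74 = e1 XOR 74 = 95
byte 6: (0f XOR e5) XOR 20 = ea XOR 20 = ca
byte 7: (bb XOR d1) XOR 74 = 6a XOR 74 = 1e

fe 7a bc 94 5d 95 ca 1e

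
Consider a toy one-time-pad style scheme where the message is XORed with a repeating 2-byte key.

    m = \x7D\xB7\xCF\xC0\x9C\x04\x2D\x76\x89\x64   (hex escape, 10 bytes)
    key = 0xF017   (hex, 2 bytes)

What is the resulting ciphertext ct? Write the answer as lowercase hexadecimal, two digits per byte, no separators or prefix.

The 2-byte key repeats, so the effective keystream is f0 17 f0 17 f0 17 f0 17 f0 17.
byte 0: 7d ⊕ f0 = 8d
byte 1: b7 ⊕ 17 = a0
byte 2: cf ⊕ f0 = 3f
byte 3: c0 ⊕ 17 = d7
byte 4: 9c ⊕ f0 = 6c
byte 5: 04 ⊕ 17 = 13
byte 6: 2d ⊕ f0 = dd
byte 7: 76 ⊕ 17 = 61
byte 8: 89 ⊕ f0 = 79
byte 9: 64 ⊕ 17 = 73

8da03fd76c13dd617973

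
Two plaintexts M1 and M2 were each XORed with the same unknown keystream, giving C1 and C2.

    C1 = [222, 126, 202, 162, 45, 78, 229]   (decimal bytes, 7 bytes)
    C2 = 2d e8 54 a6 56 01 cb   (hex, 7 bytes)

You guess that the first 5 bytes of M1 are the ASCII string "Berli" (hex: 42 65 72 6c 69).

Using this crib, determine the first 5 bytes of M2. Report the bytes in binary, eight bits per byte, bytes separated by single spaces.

10110001 11110011 11101100 01101000 00010010

First, C1 ⊕ C2 = (M1 ⊕ K) ⊕ (M2 ⊕ K) = M1 ⊕ M2, so the key drops out. Then M2 = (M1 ⊕ M2) ⊕ M1 over the first 5 bytes.
byte 0: (de xor 2d) xor 42 = f3 xor 42 = b1
byte 1: (7e xor e8) xor 65 = 96 xor 65 = f3
byte 2: (ca xor 54) xor 72 = 9e xor 72 = ec
byte 3: (a2 xor a6) xor 6c = 04 xor 6c = 68
byte 4: (2d xor 56) xor 69 = 7b xor 69 = 12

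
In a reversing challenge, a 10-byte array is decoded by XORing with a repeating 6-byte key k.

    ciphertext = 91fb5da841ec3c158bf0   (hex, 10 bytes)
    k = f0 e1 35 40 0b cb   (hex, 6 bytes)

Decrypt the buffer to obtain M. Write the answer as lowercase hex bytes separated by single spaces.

The 6-byte key repeats, so the effective keystream is f0 e1 35 40 0b cb f0 e1 35 40.
byte 0: 91 ^ f0 = 61
byte 1: fb ^ e1 = 1a
byte 2: 5d ^ 35 = 68
byte 3: a8 ^ 40 = e8
byte 4: 41 ^ 0b = 4a
byte 5: ec ^ cb = 27
byte 6: 3c ^ f0 = cc
byte 7: 15 ^ e1 = f4
byte 8: 8b ^ 35 = be
byte 9: f0 ^ 40 = b0

61 1a 68 e8 4a 27 cc f4 be b0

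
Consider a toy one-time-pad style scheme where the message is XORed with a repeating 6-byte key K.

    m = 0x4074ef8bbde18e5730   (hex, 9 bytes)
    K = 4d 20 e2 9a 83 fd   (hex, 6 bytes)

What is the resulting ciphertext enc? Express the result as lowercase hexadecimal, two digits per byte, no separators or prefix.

The 6-byte key repeats, so the effective keystream is 4d 20 e2 9a 83 fd 4d 20 e2.
byte 0: 40 XOR 4d = 0d
byte 1: 74 XOR 20 = 54
byte 2: ef XOR e2 = 0d
byte 3: 8b XOR 9a = 11
byte 4: bd XOR 83 = 3e
byte 5: e1 XOR fd = 1c
byte 6: 8e XOR 4d = c3
byte 7: 57 XOR 20 = 77
byte 8: 30 XOR e2 = d2

0d540d113e1cc377d2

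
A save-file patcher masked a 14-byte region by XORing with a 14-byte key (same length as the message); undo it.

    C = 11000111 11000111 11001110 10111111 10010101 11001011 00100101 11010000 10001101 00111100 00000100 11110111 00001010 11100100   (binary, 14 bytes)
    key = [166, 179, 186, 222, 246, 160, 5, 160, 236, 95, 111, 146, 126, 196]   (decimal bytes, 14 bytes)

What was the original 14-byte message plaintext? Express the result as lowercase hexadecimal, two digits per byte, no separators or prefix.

XOR is its own inverse, so applying the key byte-wise gives the result directly.
199 ^ 166 =  97
199 ^ 179 = 116
206 ^ 186 = 116
191 ^ 222 =  97
149 ^ 246 =  99
203 ^ 160 = 107
 37 ^   5 =  32
208 ^ 160 = 112
141 ^ 236 =  97
 60 ^  95 =  99
  4 ^ 111 = 107
247 ^ 146 = 101
 10 ^ 126 = 116
228 ^ 196 =  32

61747461636b207061636b657420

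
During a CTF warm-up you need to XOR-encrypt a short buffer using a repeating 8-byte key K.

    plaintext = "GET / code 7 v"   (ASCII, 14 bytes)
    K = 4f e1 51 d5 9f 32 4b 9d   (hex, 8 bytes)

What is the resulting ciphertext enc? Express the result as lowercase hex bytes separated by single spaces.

The 8-byte key repeats, so the effective keystream is 4f e1 51 d5 9f 32 4b 9d 4f e1 51 d5 9f 32.
byte 0: 47 xor 4f = 08
byte 1: 45 xor e1 = a4
byte 2: 54 xor 51 = 05
byte 3: 20 xor d5 = f5
byte 4: 2f xor 9f = b0
byte 5: 20 xor 32 = 12
byte 6: 63 xor 4b = 28
byte 7: 6f xor 9d = f2
byte 8: 64 xor 4f = 2b
byte 9: 65 xor e1 = 84
byte 10: 20 xor 51 = 71
byte 11: 37 xor d5 = e2
byte 12: 20 xor 9f = bf
byte 13: 76 xor 32 = 44

08 a4 05 f5 b0 12 28 f2 2b 84 71 e2 bf 44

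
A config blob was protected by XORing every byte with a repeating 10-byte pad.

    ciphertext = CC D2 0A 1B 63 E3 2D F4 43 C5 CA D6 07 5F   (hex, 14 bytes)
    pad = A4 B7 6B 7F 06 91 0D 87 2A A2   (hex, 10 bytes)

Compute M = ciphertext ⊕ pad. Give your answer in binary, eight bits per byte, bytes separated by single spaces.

The 10-byte key repeats, so the effective keystream is a4 b7 6b 7f 06 91 0d 87 2a a2 a4 b7 6b 7f.
byte 0: cc ⊕ a4 = 68
byte 1: d2 ⊕ b7 = 65
byte 2: 0a ⊕ 6b = 61
byte 3: 1b ⊕ 7f = 64
byte 4: 63 ⊕ 06 = 65
byte 5: e3 ⊕ 91 = 72
byte 6: 2d ⊕ 0d = 20
byte 7: f4 ⊕ 87 = 73
byte 8: 43 ⊕ 2a = 69
byte 9: c5 ⊕ a2 = 67
byte 10: ca ⊕ a4 = 6e
byte 11: d6 ⊕ b7 = 61
byte 12: 07 ⊕ 6b = 6c
byte 13: 5f ⊕ 7f = 20

01101000 01100101 01100001 01100100 01100101 01110010 00100000 01110011 01101001 01100111 01101110 01100001 01101100 00100000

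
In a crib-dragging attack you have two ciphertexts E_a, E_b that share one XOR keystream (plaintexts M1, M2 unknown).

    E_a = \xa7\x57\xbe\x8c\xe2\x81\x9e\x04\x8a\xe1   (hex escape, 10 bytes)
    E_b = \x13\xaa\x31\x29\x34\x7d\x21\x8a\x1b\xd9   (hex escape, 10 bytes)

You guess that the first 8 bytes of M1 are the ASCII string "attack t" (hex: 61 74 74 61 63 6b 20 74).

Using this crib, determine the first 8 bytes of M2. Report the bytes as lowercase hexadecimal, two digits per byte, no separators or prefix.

First, E_a ⊕ E_b = (M1 ⊕ K) ⊕ (M2 ⊕ K) = M1 ⊕ M2, so the key drops out. Then M2 = (M1 ⊕ M2) ⊕ M1 over the first 8 bytes.
byte 0: (a7 xor 13) xor 61 = b4 xor 61 = d5
byte 1: (57 xor aa) xor 74 = fd xor 74 = 89
byte 2: (be xor 31) xor 74 = 8f xor 74 = fb
byte 3: (8c xor 29) xor 61 = a5 xor 61 = c4
byte 4: (e2 xor 34) xor 63 = d6 xor 63 = b5
byte 5: (81 xor 7d) xor 6b = fc xor 6b = 97
byte 6: (9e xor 21) xor 20 = bf xor 20 = 9f
byte 7: (04 xor 8a) xor 74 = 8e xor 74 = fa

d589fbc4b5979ffa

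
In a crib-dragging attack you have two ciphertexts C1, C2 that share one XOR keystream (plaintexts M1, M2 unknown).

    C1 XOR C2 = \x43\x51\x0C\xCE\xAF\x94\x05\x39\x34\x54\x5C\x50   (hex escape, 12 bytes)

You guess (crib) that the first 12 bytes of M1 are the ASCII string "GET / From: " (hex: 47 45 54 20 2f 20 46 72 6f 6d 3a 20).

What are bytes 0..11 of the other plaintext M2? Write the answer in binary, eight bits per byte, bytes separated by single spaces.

00000100 00010100 01011000 11101110 10000000 10110100 01000011 01001011 01011011 00111001 01100110 01110000

Since C1 ⊕ C2 = M1 ⊕ M2, XORing with the guessed M1 bytes yields the corresponding M2 bytes: M2 = (C1 ⊕ C2) ⊕ M1.
43 xor 47 = 04
51 xor 45 = 14
0c xor 54 = 58
ce xor 20 = ee
af xor 2f = 80
94 xor 20 = b4
05 xor 46 = 43
39 xor 72 = 4b
34 xor 6f = 5b
54 xor 6d = 39
5c xor 3a = 66
50 xor 20 = 70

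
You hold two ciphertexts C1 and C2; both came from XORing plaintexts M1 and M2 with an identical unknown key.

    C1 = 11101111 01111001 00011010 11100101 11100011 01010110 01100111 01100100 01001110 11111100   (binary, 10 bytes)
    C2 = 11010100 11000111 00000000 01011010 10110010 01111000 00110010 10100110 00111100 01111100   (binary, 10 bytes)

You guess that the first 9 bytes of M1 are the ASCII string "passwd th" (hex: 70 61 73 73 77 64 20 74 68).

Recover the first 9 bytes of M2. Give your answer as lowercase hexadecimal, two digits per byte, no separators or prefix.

4bdf69cc264a75b61a

First, C1 ⊕ C2 = (M1 ⊕ K) ⊕ (M2 ⊕ K) = M1 ⊕ M2, so the key drops out. Then M2 = (M1 ⊕ M2) ⊕ M1 over the first 9 bytes.
byte 0: (ef ⊕ d4) ⊕ 70 = 3b ⊕ 70 = 4b
byte 1: (79 ⊕ c7) ⊕ 61 = be ⊕ 61 = df
byte 2: (1a ⊕ 00) ⊕ 73 = 1a ⊕ 73 = 69
byte 3: (e5 ⊕ 5a) ⊕ 73 = bf ⊕ 73 = cc
byte 4: (e3 ⊕ b2) ⊕ 77 = 51 ⊕ 77 = 26
byte 5: (56 ⊕ 78) ⊕ 64 = 2e ⊕ 64 = 4a
byte 6: (67 ⊕ 32) ⊕ 20 = 55 ⊕ 20 = 75
byte 7: (64 ⊕ a6) ⊕ 74 = c2 ⊕ 74 = b6
byte 8: (4e ⊕ 3c) ⊕ 68 = 72 ⊕ 68 = 1a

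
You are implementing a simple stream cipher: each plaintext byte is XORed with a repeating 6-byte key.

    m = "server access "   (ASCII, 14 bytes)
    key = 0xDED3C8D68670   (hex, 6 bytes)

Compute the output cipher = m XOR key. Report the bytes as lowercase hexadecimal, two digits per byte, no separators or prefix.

The 6-byte key repeats, so the effective keystream is de d3 c8 d6 86 70 de d3 c8 d6 86 70 de d3.
byte 0: 73 XOR de = ad
byte 1: 65 XOR d3 = b6
byte 2: 72 XOR c8 = ba
byte 3: 76 XOR d6 = a0
byte 4: 65 XOR 86 = e3
byte 5: 72 XOR 70 = 02
byte 6: 20 XOR de = fe
byte 7: 61 XOR d3 = b2
byte 8: 63 XOR c8 = ab
byte 9: 63 XOR d6 = b5
byte 10: 65 XOR 86 = e3
byte 11: 73 XOR 70 = 03
byte 12: 73 XOR de = ad
byte 13: 20 XOR d3 = f3

adb6baa0e302feb2abb5e303adf3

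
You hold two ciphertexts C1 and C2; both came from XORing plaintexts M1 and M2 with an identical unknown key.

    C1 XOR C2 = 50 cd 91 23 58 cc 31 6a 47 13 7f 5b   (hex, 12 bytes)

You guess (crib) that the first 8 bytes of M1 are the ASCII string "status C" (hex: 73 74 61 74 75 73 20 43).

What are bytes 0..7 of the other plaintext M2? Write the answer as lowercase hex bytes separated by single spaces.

Since C1 ⊕ C2 = M1 ⊕ M2, XORing with the guessed M1 bytes yields the corresponding M2 bytes: M2 = (C1 ⊕ C2) ⊕ M1.
01010000 xor 01110011 = 00100011
11001101 xor 01110100 = 10111001
10010001 xor 01100001 = 11110000
00100011 xor 01110100 = 01010111
01011000 xor 01110101 = 00101101
11001100 xor 01110011 = 10111111
00110001 xor 00100000 = 00010001
01101010 xor 01000011 = 00101001

23 b9 f0 57 2d bf 11 29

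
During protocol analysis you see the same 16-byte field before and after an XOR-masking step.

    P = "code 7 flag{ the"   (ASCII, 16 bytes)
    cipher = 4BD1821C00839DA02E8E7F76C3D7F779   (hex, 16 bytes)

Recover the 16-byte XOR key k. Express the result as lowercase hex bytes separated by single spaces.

28 be e6 79 20 b4 bd c6 42 ef 18 0d e3 a3 9f 1c

Since cipher = P ⊕ k, XORing both sides with P gives k = P ⊕ cipher.
 99 ⊕  75 =  40
111 ⊕ 209 = 190
100 ⊕ 130 = 230
101 ⊕  28 = 121
 32 ⊕   0 =  32
 55 ⊕ 131 = 180
 32 ⊕ 157 = 189
102 ⊕ 160 = 198
108 ⊕  46 =  66
 97 ⊕ 142 = 239
103 ⊕ 127 =  24
123 ⊕ 118 =  13
 32 ⊕ 195 = 227
116 ⊕ 215 = 163
104 ⊕ 247 = 159
101 ⊕ 121 =  28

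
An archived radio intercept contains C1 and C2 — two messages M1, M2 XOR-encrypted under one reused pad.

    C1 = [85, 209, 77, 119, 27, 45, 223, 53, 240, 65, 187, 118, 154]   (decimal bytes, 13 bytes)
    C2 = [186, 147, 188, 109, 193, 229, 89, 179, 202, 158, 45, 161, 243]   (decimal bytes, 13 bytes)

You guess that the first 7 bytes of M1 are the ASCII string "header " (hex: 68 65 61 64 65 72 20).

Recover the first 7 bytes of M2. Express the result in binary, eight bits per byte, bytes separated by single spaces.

10000111 00100111 10010000 01111110 10111111 10111010 10100110

First, C1 ⊕ C2 = (M1 ⊕ K) ⊕ (M2 ⊕ K) = M1 ⊕ M2, so the key drops out. Then M2 = (M1 ⊕ M2) ⊕ M1 over the first 7 bytes.
byte 0: (55 ⊕ ba) ⊕ 68 = ef ⊕ 68 = 87
byte 1: (d1 ⊕ 93) ⊕ 65 = 42 ⊕ 65 = 27
byte 2: (4d ⊕ bc) ⊕ 61 = f1 ⊕ 61 = 90
byte 3: (77 ⊕ 6d) ⊕ 64 = 1a ⊕ 64 = 7e
byte 4: (1b ⊕ c1) ⊕ 65 = da ⊕ 65 = bf
byte 5: (2d ⊕ e5) ⊕ 72 = c8 ⊕ 72 = ba
byte 6: (df ⊕ 59) ⊕ 20 = 86 ⊕ 20 = a6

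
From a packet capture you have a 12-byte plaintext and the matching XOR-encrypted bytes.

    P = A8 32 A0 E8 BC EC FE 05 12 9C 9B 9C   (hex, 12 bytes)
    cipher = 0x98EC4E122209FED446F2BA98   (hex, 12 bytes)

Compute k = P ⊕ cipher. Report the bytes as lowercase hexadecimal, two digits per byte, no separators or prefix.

30deeefa9ee500d1546e2104

Since cipher = P ⊕ k, XORing both sides with P gives k = P ⊕ cipher.
a8 xor 98 = 30
32 xor ec = de
a0 xor 4e = ee
e8 xor 12 = fa
bc xor 22 = 9e
ec xor 09 = e5
fe xor fe = 00
05 xor d4 = d1
12 xor 46 = 54
9c xor f2 = 6e
9b xor ba = 21
9c xor 98 = 04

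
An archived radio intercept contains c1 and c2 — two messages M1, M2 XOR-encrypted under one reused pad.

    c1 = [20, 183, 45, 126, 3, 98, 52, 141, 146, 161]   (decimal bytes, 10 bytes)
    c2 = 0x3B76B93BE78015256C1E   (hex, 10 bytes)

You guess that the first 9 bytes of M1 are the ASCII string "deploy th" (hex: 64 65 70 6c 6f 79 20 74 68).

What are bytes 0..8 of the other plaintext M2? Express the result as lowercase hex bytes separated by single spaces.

4b a4 e4 29 8b 9b 01 dc 96

First, c1 ⊕ c2 = (M1 ⊕ K) ⊕ (M2 ⊕ K) = M1 ⊕ M2, so the key drops out. Then M2 = (M1 ⊕ M2) ⊕ M1 over the first 9 bytes.
byte 0: (14 xor 3b) xor 64 = 2f xor 64 = 4b
byte 1: (b7 xor 76) xor 65 = c1 xor 65 = a4
byte 2: (2d xor b9) xor 70 = 94 xor 70 = e4
byte 3: (7e xor 3b) xor 6c = 45 xor 6c = 29
byte 4: (03 xor e7) xor 6f = e4 xor 6f = 8b
byte 5: (62 xor 80) xor 79 = e2 xor 79 = 9b
byte 6: (34 xor 15) xor 20 = 21 xor 20 = 01
byte 7: (8d xor 25) xor 74 = a8 xor 74 = dc
byte 8: (92 xor 6c) xor 68 = fe xor 68 = 96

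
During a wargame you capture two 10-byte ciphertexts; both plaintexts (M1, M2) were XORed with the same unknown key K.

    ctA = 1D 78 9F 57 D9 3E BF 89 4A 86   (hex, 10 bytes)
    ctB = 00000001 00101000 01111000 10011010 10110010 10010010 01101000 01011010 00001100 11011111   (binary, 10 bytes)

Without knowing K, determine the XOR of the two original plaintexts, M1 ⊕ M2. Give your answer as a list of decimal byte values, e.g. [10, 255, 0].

[28, 80, 231, 205, 107, 172, 215, 211, 70, 89]

ctA ⊕ ctB = (M1 ⊕ K) ⊕ (M2 ⊕ K) = M1 ⊕ M2 — the shared key cancels under XOR.
00011101 xor 00000001 = 00011100
01111000 xor 00101000 = 01010000
10011111 xor 01111000 = 11100111
01010111 xor 10011010 = 11001101
11011001 xor 10110010 = 01101011
00111110 xor 10010010 = 10101100
10111111 xor 01101000 = 11010111
10001001 xor 01011010 = 11010011
01001010 xor 00001100 = 01000110
10000110 xor 11011111 = 01011001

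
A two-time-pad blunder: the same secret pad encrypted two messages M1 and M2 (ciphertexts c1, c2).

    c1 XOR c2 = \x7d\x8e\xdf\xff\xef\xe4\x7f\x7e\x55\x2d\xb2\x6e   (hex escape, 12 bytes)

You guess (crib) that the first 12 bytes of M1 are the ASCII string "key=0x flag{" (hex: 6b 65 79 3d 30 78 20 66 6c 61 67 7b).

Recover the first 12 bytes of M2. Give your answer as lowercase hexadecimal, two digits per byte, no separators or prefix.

16eba6c2df9c5f18394cd515

Since c1 ⊕ c2 = M1 ⊕ M2, XORing with the guessed M1 bytes yields the corresponding M2 bytes: M2 = (c1 ⊕ c2) ⊕ M1.
byte 0: 7d ^ 6b = 16
byte 1: 8e ^ 65 = eb
byte 2: df ^ 79 = a6
byte 3: ff ^ 3d = c2
byte 4: ef ^ 30 = df
byte 5: e4 ^ 78 = 9c
byte 6: 7f ^ 20 = 5f
byte 7: 7e ^ 66 = 18
byte 8: 55 ^ 6c = 39
byte 9: 2d ^ 61 = 4c
byte 10: b2 ^ 67 = d5
byte 11: 6e ^ 7b = 15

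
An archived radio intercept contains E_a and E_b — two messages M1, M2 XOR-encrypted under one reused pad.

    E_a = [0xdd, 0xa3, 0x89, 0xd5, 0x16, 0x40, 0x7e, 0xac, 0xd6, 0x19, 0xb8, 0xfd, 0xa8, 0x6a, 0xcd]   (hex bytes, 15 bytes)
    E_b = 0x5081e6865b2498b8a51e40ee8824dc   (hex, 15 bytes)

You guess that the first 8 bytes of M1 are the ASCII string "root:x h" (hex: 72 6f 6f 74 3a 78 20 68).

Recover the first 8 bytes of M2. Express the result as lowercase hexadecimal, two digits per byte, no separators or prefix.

ff4d0027771cc67c

First, E_a ⊕ E_b = (M1 ⊕ K) ⊕ (M2 ⊕ K) = M1 ⊕ M2, so the key drops out. Then M2 = (M1 ⊕ M2) ⊕ M1 over the first 8 bytes.
byte 0: (dd xor 50) xor 72 = 8d xor 72 = ff
byte 1: (a3 xor 81) xor 6f = 22 xor 6f = 4d
byte 2: (89 xor e6) xor 6f = 6f xor 6f = 00
byte 3: (d5 xor 86) xor 74 = 53 xor 74 = 27
byte 4: (16 xor 5b) xor 3a = 4d xor 3a = 77
byte 5: (40 xor 24) xor 78 = 64 xor 78 = 1c
byte 6: (7e xor 98) xor 20 = e6 xor 20 = c6
byte 7: (ac xor b8) xor 68 = 14 xor 68 = 7c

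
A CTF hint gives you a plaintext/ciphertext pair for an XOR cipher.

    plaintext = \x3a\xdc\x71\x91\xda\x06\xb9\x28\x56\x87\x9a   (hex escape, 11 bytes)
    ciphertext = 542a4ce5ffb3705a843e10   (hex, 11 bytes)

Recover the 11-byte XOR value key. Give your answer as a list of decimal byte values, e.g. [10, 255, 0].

Since ciphertext = plaintext ⊕ key, XORing both sides with plaintext gives key = plaintext ⊕ ciphertext.
 58 xor  84 = 110
220 xor  42 = 246
113 xor  76 =  61
145 xor 229 = 116
218 xor 255 =  37
  6 xor 179 = 181
185 xor 112 = 201
 40 xor  90 = 114
 86 xor 132 = 210
135 xor  62 = 185
154 xor  16 = 138

[110, 246, 61, 116, 37, 181, 201, 114, 210, 185, 138]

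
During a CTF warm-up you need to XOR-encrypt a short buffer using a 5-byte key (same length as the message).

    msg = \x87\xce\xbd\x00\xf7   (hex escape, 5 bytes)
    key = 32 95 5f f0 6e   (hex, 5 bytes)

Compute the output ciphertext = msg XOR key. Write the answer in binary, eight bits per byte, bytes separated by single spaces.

10110101 01011011 11100010 11110000 10011001

87 xor 32 = b5
ce xor 95 = 5b
bd xor 5f = e2
00 xor f0 = f0
f7 xor 6e = 99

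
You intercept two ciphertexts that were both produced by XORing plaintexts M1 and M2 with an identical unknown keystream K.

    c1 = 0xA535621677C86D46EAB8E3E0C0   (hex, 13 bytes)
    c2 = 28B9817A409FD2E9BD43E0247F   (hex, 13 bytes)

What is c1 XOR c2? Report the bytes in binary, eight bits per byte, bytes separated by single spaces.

c1 ⊕ c2 = (M1 ⊕ K) ⊕ (M2 ⊕ K) = M1 ⊕ M2 — the shared key cancels under XOR.
10100101 XOR 00101000 = 10001101
00110101 XOR 10111001 = 10001100
01100010 XOR 10000001 = 11100011
00010110 XOR 01111010 = 01101100
01110111 XOR 01000000 = 00110111
11001000 XOR 10011111 = 01010111
01101101 XOR 11010010 = 10111111
01000110 XOR 11101001 = 10101111
11101010 XOR 10111101 = 01010111
10111000 XOR 01000011 = 11111011
11100011 XOR 11100000 = 00000011
11100000 XOR 00100100 = 11000100
11000000 XOR 01111111 = 10111111

10001101 10001100 11100011 01101100 00110111 01010111 10111111 10101111 01010111 11111011 00000011 11000100 10111111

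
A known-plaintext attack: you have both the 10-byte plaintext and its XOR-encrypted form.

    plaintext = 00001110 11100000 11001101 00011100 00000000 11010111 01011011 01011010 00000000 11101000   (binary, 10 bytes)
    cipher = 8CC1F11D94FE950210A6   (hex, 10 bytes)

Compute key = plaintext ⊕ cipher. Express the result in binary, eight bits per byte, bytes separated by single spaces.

Since cipher = plaintext ⊕ key, XORing both sides with plaintext gives key = plaintext ⊕ cipher.
00001110 ⊕ 10001100 = 10000010
11100000 ⊕ 11000001 = 00100001
11001101 ⊕ 11110001 = 00111100
00011100 ⊕ 00011101 = 00000001
00000000 ⊕ 10010100 = 10010100
11010111 ⊕ 11111110 = 00101001
01011011 ⊕ 10010101 = 11001110
01011010 ⊕ 00000010 = 01011000
00000000 ⊕ 00010000 = 00010000
11101000 ⊕ 10100110 = 01001110

10000010 00100001 00111100 00000001 10010100 00101001 11001110 01011000 00010000 01001110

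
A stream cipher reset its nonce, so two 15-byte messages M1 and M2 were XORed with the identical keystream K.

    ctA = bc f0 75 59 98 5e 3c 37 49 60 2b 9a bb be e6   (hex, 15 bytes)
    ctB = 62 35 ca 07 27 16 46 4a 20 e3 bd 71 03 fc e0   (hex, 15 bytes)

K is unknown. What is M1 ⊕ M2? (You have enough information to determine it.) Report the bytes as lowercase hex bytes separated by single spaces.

ctA ⊕ ctB = (M1 ⊕ K) ⊕ (M2 ⊕ K) = M1 ⊕ M2 — the shared key cancels under XOR.
byte 0: bc ⊕ 62 = de
byte 1: f0 ⊕ 35 = c5
byte 2: 75 ⊕ ca = bf
byte 3: 59 ⊕ 07 = 5e
byte 4: 98 ⊕ 27 = bf
byte 5: 5e ⊕ 16 = 48
byte 6: 3c ⊕ 46 = 7a
byte 7: 37 ⊕ 4a = 7d
byte 8: 49 ⊕ 20 = 69
byte 9: 60 ⊕ e3 = 83
byte 10: 2b ⊕ bd = 96
byte 11: 9a ⊕ 71 = eb
byte 12: bb ⊕ 03 = b8
byte 13: be ⊕ fc = 42
byte 14: e6 ⊕ e0 = 06

de c5 bf 5e bf 48 7a 7d 69 83 96 eb b8 42 06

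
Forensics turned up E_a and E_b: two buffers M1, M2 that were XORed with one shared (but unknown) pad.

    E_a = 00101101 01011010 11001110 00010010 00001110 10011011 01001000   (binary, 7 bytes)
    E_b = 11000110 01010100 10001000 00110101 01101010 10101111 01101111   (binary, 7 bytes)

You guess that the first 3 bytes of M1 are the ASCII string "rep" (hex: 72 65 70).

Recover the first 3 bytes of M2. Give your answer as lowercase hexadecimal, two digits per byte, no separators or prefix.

996b36

First, E_a ⊕ E_b = (M1 ⊕ K) ⊕ (M2 ⊕ K) = M1 ⊕ M2, so the key drops out. Then M2 = (M1 ⊕ M2) ⊕ M1 over the first 3 bytes.
byte 0: (2d xor c6) xor 72 = eb xor 72 = 99
byte 1: (5a xor 54) xor 65 = 0e xor 65 = 6b
byte 2: (ce xor 88) xor 70 = 46 xor 70 = 36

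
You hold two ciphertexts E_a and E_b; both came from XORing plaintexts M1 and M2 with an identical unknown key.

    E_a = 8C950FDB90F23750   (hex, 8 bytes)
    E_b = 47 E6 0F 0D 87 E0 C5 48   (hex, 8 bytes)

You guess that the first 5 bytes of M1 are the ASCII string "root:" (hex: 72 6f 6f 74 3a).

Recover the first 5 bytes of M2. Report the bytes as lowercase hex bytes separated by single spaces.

b9 1c 6f a2 2d

First, E_a ⊕ E_b = (M1 ⊕ K) ⊕ (M2 ⊕ K) = M1 ⊕ M2, so the key drops out. Then M2 = (M1 ⊕ M2) ⊕ M1 over the first 5 bytes.
byte 0: (8c ⊕ 47) ⊕ 72 = cb ⊕ 72 = b9
byte 1: (95 ⊕ e6) ⊕ 6f = 73 ⊕ 6f = 1c
byte 2: (0f ⊕ 0f) ⊕ 6f = 00 ⊕ 6f = 6f
byte 3: (db ⊕ 0d) ⊕ 74 = d6 ⊕ 74 = a2
byte 4: (90 ⊕ 87) ⊕ 3a = 17 ⊕ 3a = 2d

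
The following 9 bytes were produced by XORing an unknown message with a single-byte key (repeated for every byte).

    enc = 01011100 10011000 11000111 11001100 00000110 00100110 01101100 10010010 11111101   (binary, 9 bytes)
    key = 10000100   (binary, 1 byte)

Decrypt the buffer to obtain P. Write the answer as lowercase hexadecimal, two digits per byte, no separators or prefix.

The 1-byte key repeats, so the effective keystream is 84 84 84 84 84 84 84 84 84.
byte 0:  92 ⊕ 132 = 216
byte 1: 152 ⊕ 132 =  28
byte 2: 199 ⊕ 132 =  67
byte 3: 204 ⊕ 132 =  72
byte 4:   6 ⊕ 132 = 130
byte 5:  38 ⊕ 132 = 162
byte 6: 108 ⊕ 132 = 232
byte 7: 146 ⊕ 132 =  22
byte 8: 253 ⊕ 132 = 121

d81c434882a2e81679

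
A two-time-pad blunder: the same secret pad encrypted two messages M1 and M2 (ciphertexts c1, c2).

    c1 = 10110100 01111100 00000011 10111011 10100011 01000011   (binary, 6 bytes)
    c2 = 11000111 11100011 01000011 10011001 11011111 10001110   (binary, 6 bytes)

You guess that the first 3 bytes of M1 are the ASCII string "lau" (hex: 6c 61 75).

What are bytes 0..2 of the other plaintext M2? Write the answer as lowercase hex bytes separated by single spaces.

First, c1 ⊕ c2 = (M1 ⊕ K) ⊕ (M2 ⊕ K) = M1 ⊕ M2, so the key drops out. Then M2 = (M1 ⊕ M2) ⊕ M1 over the first 3 bytes.
byte 0: (b4 ^ c7) ^ 6c = 73 ^ 6c = 1f
byte 1: (7c ^ e3) ^ 61 = 9f ^ 61 = fe
byte 2: (03 ^ 43) ^ 75 = 40 ^ 75 = 35

1f fe 35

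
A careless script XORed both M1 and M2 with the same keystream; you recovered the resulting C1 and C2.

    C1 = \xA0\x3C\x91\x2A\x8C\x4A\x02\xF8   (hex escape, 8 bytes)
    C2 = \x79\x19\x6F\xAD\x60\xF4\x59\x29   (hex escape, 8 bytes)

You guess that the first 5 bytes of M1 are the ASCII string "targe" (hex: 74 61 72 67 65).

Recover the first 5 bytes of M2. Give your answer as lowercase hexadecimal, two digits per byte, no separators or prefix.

First, C1 ⊕ C2 = (M1 ⊕ K) ⊕ (M2 ⊕ K) = M1 ⊕ M2, so the key drops out. Then M2 = (M1 ⊕ M2) ⊕ M1 over the first 5 bytes.
byte 0: (a0 xor 79) xor 74 = d9 xor 74 = ad
byte 1: (3c xor 19) xor 61 = 25 xor 61 = 44
byte 2: (91 xor 6f) xor 72 = fe xor 72 = 8c
byte 3: (2a xor ad) xor 67 = 87 xor 67 = e0
byte 4: (8c xor 60) xor 65 = ec xor 65 = 89

ad448ce089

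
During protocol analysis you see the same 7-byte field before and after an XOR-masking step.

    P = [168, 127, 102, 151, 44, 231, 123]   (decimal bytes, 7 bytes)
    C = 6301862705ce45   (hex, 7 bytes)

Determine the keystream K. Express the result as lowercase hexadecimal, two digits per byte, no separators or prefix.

cb7ee0b029293e

Since C = P ⊕ K, XORing both sides with P gives K = P ⊕ C.
a8 ⊕ 63 = cb
7f ⊕ 01 = 7e
66 ⊕ 86 = e0
97 ⊕ 27 = b0
2c ⊕ 05 = 29
e7 ⊕ ce = 29
7b ⊕ 45 = 3e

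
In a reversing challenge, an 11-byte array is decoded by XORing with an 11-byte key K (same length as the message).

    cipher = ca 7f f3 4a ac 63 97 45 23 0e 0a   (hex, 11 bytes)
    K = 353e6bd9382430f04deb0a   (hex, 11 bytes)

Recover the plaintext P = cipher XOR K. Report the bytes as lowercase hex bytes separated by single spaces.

XOR is its own inverse, so applying the key byte-wise gives the result directly.
202 XOR  53 = 255
127 XOR  62 =  65
243 XOR 107 = 152
 74 XOR 217 = 147
172 XOR  56 = 148
 99 XOR  36 =  71
151 XOR  48 = 167
 69 XOR 240 = 181
 35 XOR  77 = 110
 14 XOR 235 = 229
 10 XOR  10 =   0

ff 41 98 93 94 47 a7 b5 6e e5 00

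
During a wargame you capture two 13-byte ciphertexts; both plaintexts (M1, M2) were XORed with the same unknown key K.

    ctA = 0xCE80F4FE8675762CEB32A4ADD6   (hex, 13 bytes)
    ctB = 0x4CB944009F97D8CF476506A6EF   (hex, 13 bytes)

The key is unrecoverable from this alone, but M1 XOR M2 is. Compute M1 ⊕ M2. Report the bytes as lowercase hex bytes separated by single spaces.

82 39 b0 fe 19 e2 ae e3 ac 57 a2 0b 39

ctA ⊕ ctB = (M1 ⊕ K) ⊕ (M2 ⊕ K) = M1 ⊕ M2 — the shared key cancels under XOR.
byte 0: ce xor 4c = 82
byte 1: 80 xor b9 = 39
byte 2: f4 xor 44 = b0
byte 3: fe xor 00 = fe
byte 4: 86 xor 9f = 19
byte 5: 75 xor 97 = e2
byte 6: 76 xor d8 = ae
byte 7: 2c xor cf = e3
byte 8: eb xor 47 = ac
byte 9: 32 xor 65 = 57
byte 10: a4 xor 06 = a2
byte 11: ad xor a6 = 0b
byte 12: d6 xor ef = 39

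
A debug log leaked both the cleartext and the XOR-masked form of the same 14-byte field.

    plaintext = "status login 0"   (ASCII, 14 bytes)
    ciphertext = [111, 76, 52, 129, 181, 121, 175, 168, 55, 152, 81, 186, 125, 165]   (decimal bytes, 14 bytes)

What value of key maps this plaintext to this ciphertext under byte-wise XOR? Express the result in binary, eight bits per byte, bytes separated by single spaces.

Since ciphertext = plaintext ⊕ key, XORing both sides with plaintext gives key = plaintext ⊕ ciphertext.
73 ^ 6f = 1c
74 ^ 4c = 38
61 ^ 34 = 55
74 ^ 81 = f5
75 ^ b5 = c0
73 ^ 79 = 0a
20 ^ af = 8f
6c ^ a8 = c4
6f ^ 37 = 58
67 ^ 98 = ff
69 ^ 51 = 38
6e ^ ba = d4
20 ^ 7d = 5d
30 ^ a5 = 95

00011100 00111000 01010101 11110101 11000000 00001010 10001111 11000100 01011000 11111111 00111000 11010100 01011101 10010101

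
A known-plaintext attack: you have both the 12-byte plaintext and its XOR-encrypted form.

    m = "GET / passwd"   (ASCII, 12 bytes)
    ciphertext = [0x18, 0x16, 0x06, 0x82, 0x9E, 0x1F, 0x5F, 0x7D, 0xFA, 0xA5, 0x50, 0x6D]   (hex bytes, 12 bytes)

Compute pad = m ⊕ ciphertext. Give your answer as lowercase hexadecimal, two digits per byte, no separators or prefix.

Since ciphertext = m ⊕ pad, XORing both sides with m gives pad = m ⊕ ciphertext.
byte 0: 47 ⊕ 18 = 5f
byte 1: 45 ⊕ 16 = 53
byte 2: 54 ⊕ 06 = 52
byte 3: 20 ⊕ 82 = a2
byte 4: 2f ⊕ 9e = b1
byte 5: 20 ⊕ 1f = 3f
byte 6: 70 ⊕ 5f = 2f
byte 7: 61 ⊕ 7d = 1c
byte 8: 73 ⊕ fa = 89
byte 9: 73 ⊕ a5 = d6
byte 10: 77 ⊕ 50 = 27
byte 11: 64 ⊕ 6d = 09

5f5352a2b13f2f1c89d62709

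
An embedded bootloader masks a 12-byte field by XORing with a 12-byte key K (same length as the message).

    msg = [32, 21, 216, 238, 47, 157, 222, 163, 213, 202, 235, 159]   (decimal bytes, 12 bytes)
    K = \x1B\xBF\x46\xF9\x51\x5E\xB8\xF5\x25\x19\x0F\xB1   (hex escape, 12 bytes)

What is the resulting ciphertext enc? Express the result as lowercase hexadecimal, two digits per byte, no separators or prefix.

3baa9e177ec36656f0d3e42e

XOR is its own inverse, so applying the key byte-wise gives the result directly.
byte 0: 20 xor 1b = 3b
byte 1: 15 xor bf = aa
byte 2: d8 xor 46 = 9e
byte 3: ee xor f9 = 17
byte 4: 2f xor 51 = 7e
byte 5: 9d xor 5e = c3
byte 6: de xor b8 = 66
byte 7: a3 xor f5 = 56
byte 8: d5 xor 25 = f0
byte 9: ca xor 19 = d3
byte 10: eb xor 0f = e4
byte 11: 9f xor b1 = 2e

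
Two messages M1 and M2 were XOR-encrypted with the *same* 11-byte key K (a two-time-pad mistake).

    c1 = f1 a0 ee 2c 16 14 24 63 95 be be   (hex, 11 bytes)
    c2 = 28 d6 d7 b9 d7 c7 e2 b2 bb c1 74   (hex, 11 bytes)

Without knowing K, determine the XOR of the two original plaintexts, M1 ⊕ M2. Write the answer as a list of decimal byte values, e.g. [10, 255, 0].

[217, 118, 57, 149, 193, 211, 198, 209, 46, 127, 202]

c1 ⊕ c2 = (M1 ⊕ K) ⊕ (M2 ⊕ K) = M1 ⊕ M2 — the shared key cancels under XOR.
f1 XOR 28 = d9
a0 XOR d6 = 76
ee XOR d7 = 39
2c XOR b9 = 95
16 XOR d7 = c1
14 XOR c7 = d3
24 XOR e2 = c6
63 XOR b2 = d1
95 XOR bb = 2e
be XOR c1 = 7f
be XOR 74 = ca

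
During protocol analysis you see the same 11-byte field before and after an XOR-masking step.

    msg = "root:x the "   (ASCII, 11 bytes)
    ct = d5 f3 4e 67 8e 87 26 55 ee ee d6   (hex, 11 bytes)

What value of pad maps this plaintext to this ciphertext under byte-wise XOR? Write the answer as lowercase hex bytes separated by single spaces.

Since ct = msg ⊕ pad, XORing both sides with msg gives pad = msg ⊕ ct.
byte 0: 72 xor d5 = a7
byte 1: 6f xor f3 = 9c
byte 2: 6f xor 4e = 21
byte 3: 74 xor 67 = 13
byte 4: 3a xor 8e = b4
byte 5: 78 xor 87 = ff
byte 6: 20 xor 26 = 06
byte 7: 74 xor 55 = 21
byte 8: 68 xor ee = 86
byte 9: 65 xor ee = 8b
byte 10: 20 xor d6 = f6

a7 9c 21 13 b4 ff 06 21 86 8b f6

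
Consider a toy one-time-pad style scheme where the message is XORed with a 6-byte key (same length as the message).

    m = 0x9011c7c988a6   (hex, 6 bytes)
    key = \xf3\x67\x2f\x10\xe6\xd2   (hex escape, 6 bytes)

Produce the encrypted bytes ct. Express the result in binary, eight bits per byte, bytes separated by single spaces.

XOR is its own inverse, so applying the key byte-wise gives the result directly.
90 XOR f3 = 63
11 XOR 67 = 76
c7 XOR 2f = e8
c9 XOR 10 = d9
88 XOR e6 = 6e
a6 XOR d2 = 74

01100011 01110110 11101000 11011001 01101110 01110100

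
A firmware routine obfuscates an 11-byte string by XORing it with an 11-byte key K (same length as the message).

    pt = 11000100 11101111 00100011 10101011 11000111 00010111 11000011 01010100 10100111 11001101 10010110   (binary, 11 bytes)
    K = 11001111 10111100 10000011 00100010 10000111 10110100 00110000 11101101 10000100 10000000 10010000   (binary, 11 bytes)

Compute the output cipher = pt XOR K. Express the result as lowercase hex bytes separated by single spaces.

XOR is its own inverse, so applying the key byte-wise gives the result directly.
c4 ⊕ cf = 0b
ef ⊕ bc = 53
23 ⊕ 83 = a0
ab ⊕ 22 = 89
c7 ⊕ 87 = 40
17 ⊕ b4 = a3
c3 ⊕ 30 = f3
54 ⊕ ed = b9
a7 ⊕ 84 = 23
cd ⊕ 80 = 4d
96 ⊕ 90 = 06

0b 53 a0 89 40 a3 f3 b9 23 4d 06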